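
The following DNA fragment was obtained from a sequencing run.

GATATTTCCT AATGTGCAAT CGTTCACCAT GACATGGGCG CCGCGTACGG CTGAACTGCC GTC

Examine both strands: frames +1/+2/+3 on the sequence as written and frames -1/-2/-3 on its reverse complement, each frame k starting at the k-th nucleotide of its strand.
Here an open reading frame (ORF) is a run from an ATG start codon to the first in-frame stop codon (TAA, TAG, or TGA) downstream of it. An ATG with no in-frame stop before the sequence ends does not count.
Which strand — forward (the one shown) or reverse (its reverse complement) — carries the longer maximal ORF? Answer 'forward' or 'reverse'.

Reverse complement (5'→3'): GACGGCAGTTCAGCCGTACGCGGCGCCCATGTCATGGTGAACGATTGCACATTAGGAAATATC
Frame +1: GAT ATT TCC TAA TGT GCA ATC GTT CAC CAT GAC ATG GGC GCC GCG TAC GGC TGA ACT GCC GTC — ATG at 34, stop TGA at 52 → 21 nt.
Frame +2: ATA TTT CCT AAT GTG CAA TCG TTC ACC ATG ACA TGG GCG CCG CGT ACG GCT GAA CTG CCG — no ATG→stop ORF.
Frame +3: TAT TTC CTA ATG TGC AAT CGT TCA CCA TGA CAT GGG CGC CGC GTA CGG CTG AAC TGC CGT — ATG at 12, stop TGA at 30 → 21 nt.
Frame -1: GAC GGC AGT TCA GCC GTA CGC GGC GCC CAT GTC ATG GTG AAC GAT TGC ACA TTA GGA AAT ATC — no ATG→stop ORF.
Frame -2: ACG GCA GTT CAG CCG TAC GCG GCG CCC ATG TCA TGG TGA ACG ATT GCA CAT TAG GAA ATA — ATG at 29, stop TGA at 38 → 12 nt.
Frame -3: CGG CAG TTC AGC CGT ACG CGG CGC CCA TGT CAT GGT GAA CGA TTG CAC ATT AGG AAA TAT — no ATG→stop ORF.
Forward-strand max 21 nt; reverse-strand max 12 nt. The forward strand has the longer ORF.

forward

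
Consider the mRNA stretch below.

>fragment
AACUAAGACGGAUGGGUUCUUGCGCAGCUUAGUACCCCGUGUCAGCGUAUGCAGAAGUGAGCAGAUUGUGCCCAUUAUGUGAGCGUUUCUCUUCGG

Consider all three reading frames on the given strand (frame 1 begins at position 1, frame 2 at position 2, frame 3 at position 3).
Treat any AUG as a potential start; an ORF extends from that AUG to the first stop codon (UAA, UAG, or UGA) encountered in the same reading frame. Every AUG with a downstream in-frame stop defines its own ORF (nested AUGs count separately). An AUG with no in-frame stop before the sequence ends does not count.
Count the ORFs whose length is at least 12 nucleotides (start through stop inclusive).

Frame 1: AAC UAA GAC GGA UGG GUU CUU GCG CAG CUU AGU ACC CCG UGU CAG CGU AUG CAG AAG UGA GCA GAU UGU GCC CAU UAU GUG AGC GUU UCU CUU CGG — AUG at 49, stop UGA at 58 → 12 nt.
Frame 2: ACU AAG ACG GAU GGG UUC UUG CGC AGC UUA GUA CCC CGU GUC AGC GUA UGC AGA AGU GAG CAG AUU GUG CCC AUU AUG UGA GCG UUU CUC UUC — AUG at 77, stop UGA at 80 → 6 nt.
Frame 3: CUA AGA CGG AUG GGU UCU UGC GCA GCU UAG UAC CCC GUG UCA GCG UAU GCA GAA GUG AGC AGA UUG UGC CCA UUA UGU GAG CGU UUC UCU UCG — AUG at 12, stop UAG at 30 → 21 nt.
ORFs ≥ 12 nucleotides: frame 1 49–60 (12 nucleotides), frame 3 12–32 (21 nucleotides). Count = 2.

2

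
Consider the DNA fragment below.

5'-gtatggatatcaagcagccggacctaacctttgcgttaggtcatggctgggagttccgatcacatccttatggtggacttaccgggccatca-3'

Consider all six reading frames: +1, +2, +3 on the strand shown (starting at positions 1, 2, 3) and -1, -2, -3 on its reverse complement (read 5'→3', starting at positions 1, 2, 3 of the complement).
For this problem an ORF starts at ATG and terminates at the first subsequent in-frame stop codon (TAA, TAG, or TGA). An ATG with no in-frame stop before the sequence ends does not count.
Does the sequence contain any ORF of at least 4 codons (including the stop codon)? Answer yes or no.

yes

Reverse complement (5'→3'): TGATGGCCCGGTAAGTCCACCATAAGGATGTGATCGGAACTCCCAGCCATGACCTAACGCAAAGGTTAGGTCCGGCTGCTTGATATCCATAC
Frame +1: GTA TGG ATA TCA AGC AGC CGG ACC TAA CCT TTG CGT TAG GTC ATG GCT GGG AGT TCC GAT CAC ATC CTT ATG GTG GAC TTA CCG GGC CAT — no ATG→stop ORF.
Frame +2: TAT GGA TAT CAA GCA GCC GGA CCT AAC CTT TGC GTT AGG TCA TGG CTG GGA GTT CCG ATC ACA TCC TTA TGG TGG ACT TAC CGG GCC ATC — no ATG→stop ORF.
Frame +3: ATG GAT ATC AAG CAG CCG GAC CTA ACC TTT GCG TTA GGT CAT GGC TGG GAG TTC CGA TCA CAT CCT TAT GGT GGA CTT ACC GGG CCA TCA — no ATG→stop ORF.
Frame -1: TGA TGG CCC GGT AAG TCC ACC ATA AGG ATG TGA TCG GAA CTC CCA GCC ATG ACC TAA CGC AAA GGT TAG GTC CGG CTG CTT GAT ATC CAT — ATG at 28, stop TGA at 31 → 6 nt; ATG at 49, stop TAA at 55 → 9 nt.
Frame -2: GAT GGC CCG GTA AGT CCA CCA TAA GGA TGT GAT CGG AAC TCC CAG CCA TGA CCT AAC GCA AAG GTT AGG TCC GGC TGC TTG ATA TCC ATA — no ATG→stop ORF.
Frame -3: ATG GCC CGG TAA GTC CAC CAT AAG GAT GTG ATC GGA ACT CCC AGC CAT GAC CTA ACG CAA AGG TTA GGT CCG GCT GCT TGA TAT CCA TAC — ATG at 3, stop TAA at 12 → 12 nt.
Frame -3 has an ORF of 4 codons (positions 3–14) ≥ 4, so yes.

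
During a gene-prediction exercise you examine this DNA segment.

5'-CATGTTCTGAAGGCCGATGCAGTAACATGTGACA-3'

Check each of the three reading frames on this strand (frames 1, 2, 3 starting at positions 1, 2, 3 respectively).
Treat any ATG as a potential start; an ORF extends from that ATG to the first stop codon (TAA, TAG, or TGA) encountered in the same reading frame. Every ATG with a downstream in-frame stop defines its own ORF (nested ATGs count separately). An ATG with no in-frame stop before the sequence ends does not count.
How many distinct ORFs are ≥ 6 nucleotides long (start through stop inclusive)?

3

Frame 1: CAT GTT CTG AAG GCC GAT GCA GTA ACA TGT GAC — no ATG→stop ORF.
Frame 2: ATG TTC TGA AGG CCG ATG CAG TAA CAT GTG ACA — ATG at 2, stop TGA at 8 → 9 nt; ATG at 17, stop TAA at 23 → 9 nt.
Frame 3: TGT TCT GAA GGC CGA TGC AGT AAC ATG TGA — ATG at 27, stop TGA at 30 → 6 nt.
ORFs ≥ 6 nucleotides: frame 2 2–10 (9 nucleotides), frame 2 17–25 (9 nucleotides), frame 3 27–32 (6 nucleotides). Count = 3.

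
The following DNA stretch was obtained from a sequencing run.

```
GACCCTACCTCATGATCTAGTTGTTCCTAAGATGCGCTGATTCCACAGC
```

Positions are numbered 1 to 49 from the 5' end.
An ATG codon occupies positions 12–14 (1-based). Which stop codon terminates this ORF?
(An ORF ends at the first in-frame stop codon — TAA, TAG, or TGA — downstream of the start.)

TAG

Codons from position 12: ATG (12–14), ATC (15–17), TAG (18–20).
The first in-frame stop codon is TAG.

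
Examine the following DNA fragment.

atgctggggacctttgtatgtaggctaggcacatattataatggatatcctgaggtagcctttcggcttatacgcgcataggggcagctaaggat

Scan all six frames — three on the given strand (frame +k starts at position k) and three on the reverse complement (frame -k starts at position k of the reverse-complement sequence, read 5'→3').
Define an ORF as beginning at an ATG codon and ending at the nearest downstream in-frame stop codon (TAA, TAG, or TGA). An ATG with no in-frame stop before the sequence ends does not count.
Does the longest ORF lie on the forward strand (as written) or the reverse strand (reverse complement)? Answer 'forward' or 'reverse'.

forward

Reverse complement (5'→3'): ATCCTTAGCTGCCCCTATGCGCGTATAAGCCGAAAGGCTACCTCAGGATATCCATTATAATATGTGCCTAGCCTACATACAAAGGTCCCCAGCAT
Frame +1: ATG CTG GGG ACC TTT GTA TGT AGG CTA GGC ACA TAT TAT AAT GGA TAT CCT GAG GTA GCC TTT CGG CTT ATA CGC GCA TAG GGG CAG CTA AGG — ATG at 1, stop TAG at 79 → 81 nt.
Frame +2: TGC TGG GGA CCT TTG TAT GTA GGC TAG GCA CAT ATT ATA ATG GAT ATC CTG AGG TAG CCT TTC GGC TTA TAC GCG CAT AGG GGC AGC TAA GGA — ATG at 41, stop TAG at 56 → 18 nt.
Frame +3: GCT GGG GAC CTT TGT ATG TAG GCT AGG CAC ATA TTA TAA TGG ATA TCC TGA GGT AGC CTT TCG GCT TAT ACG CGC ATA GGG GCA GCT AAG GAT — ATG at 18, stop TAG at 21 → 6 nt.
Frame -1: ATC CTT AGC TGC CCC TAT GCG CGT ATA AGC CGA AAG GCT ACC TCA GGA TAT CCA TTA TAA TAT GTG CCT AGC CTA CAT ACA AAG GTC CCC AGC — no ATG→stop ORF.
Frame -2: TCC TTA GCT GCC CCT ATG CGC GTA TAA GCC GAA AGG CTA CCT CAG GAT ATC CAT TAT AAT ATG TGC CTA GCC TAC ATA CAA AGG TCC CCA GCA — ATG at 17, stop TAA at 26 → 12 nt.
Frame -3: CCT TAG CTG CCC CTA TGC GCG TAT AAG CCG AAA GGC TAC CTC AGG ATA TCC ATT ATA ATA TGT GCC TAG CCT ACA TAC AAA GGT CCC CAG CAT — no ATG→stop ORF.
Forward-strand max 81 nt; reverse-strand max 12 nt. The forward strand has the longer ORF.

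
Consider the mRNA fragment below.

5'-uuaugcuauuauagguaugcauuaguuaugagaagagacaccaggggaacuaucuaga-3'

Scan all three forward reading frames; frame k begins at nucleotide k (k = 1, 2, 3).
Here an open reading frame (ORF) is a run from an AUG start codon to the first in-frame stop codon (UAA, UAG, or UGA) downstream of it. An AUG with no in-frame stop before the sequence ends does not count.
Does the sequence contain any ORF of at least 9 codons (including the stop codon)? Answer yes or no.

Frame 1: UUA UGC UAU UAU AGG UAU GCA UUA GUU AUG AGA AGA GAC ACC AGG GGA ACU AUC UAG — AUG at 28, stop UAG at 55 → 30 nt.
Frame 2: UAU GCU AUU AUA GGU AUG CAU UAG UUA UGA GAA GAG ACA CCA GGG GAA CUA UCU AGA — AUG at 17, stop UAG at 23 → 9 nt.
Frame 3: AUG CUA UUA UAG GUA UGC AUU AGU UAU GAG AAG AGA CAC CAG GGG AAC UAU CUA — AUG at 3, stop UAG at 12 → 12 nt.
Frame 1 has an ORF of 10 codons (positions 28–57) ≥ 9, so yes.

yes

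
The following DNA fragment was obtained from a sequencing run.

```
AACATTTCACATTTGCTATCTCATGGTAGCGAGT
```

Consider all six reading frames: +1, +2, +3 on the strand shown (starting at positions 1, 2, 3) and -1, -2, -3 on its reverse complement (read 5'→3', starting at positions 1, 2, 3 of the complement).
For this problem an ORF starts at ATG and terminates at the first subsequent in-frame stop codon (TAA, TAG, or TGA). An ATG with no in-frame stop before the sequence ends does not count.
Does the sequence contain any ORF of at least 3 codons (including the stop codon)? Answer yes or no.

yes

Reverse complement (5'→3'): ACTCGCTACCATGAGATAGCAAATGTGAAATGTT
Frame +1: AAC ATT TCA CAT TTG CTA TCT CAT GGT AGC GAG — no ATG→stop ORF.
Frame +2: ACA TTT CAC ATT TGC TAT CTC ATG GTA GCG AGT — no ATG→stop ORF.
Frame +3: CAT TTC ACA TTT GCT ATC TCA TGG TAG CGA — no ATG→stop ORF.
Frame -1: ACT CGC TAC CAT GAG ATA GCA AAT GTG AAA TGT — no ATG→stop ORF.
Frame -2: CTC GCT ACC ATG AGA TAG CAA ATG TGA AAT GTT — ATG at 11, stop TAG at 17 → 9 nt; ATG at 23, stop TGA at 26 → 6 nt.
Frame -3: TCG CTA CCA TGA GAT AGC AAA TGT GAA ATG — no ATG→stop ORF.
Frame -2 has an ORF of 3 codons (positions 11–19) ≥ 3, so yes.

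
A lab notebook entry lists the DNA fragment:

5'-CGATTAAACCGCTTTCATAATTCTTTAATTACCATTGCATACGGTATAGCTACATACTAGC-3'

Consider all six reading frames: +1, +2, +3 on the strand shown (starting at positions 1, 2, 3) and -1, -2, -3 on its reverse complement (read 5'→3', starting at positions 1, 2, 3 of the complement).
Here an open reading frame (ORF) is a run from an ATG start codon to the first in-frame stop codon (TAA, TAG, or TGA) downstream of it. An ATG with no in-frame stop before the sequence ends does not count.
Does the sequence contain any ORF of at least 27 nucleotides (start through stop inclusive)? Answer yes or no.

Reverse complement (5'→3'): GCTAGTATGTAGCTATACCGTATGCAATGGTAATTAAAGAATTATGAAAGCGGTTTAATCG
Frame +1: CGA TTA AAC CGC TTT CAT AAT TCT TTA ATT ACC ATT GCA TAC GGT ATA GCT ACA TAC TAG — no ATG→stop ORF.
Frame +2: GAT TAA ACC GCT TTC ATA ATT CTT TAA TTA CCA TTG CAT ACG GTA TAG CTA CAT ACT AGC — no ATG→stop ORF.
Frame +3: ATT AAA CCG CTT TCA TAA TTC TTT AAT TAC CAT TGC ATA CGG TAT AGC TAC ATA CTA — no ATG→stop ORF.
Frame -1: GCT AGT ATG TAG CTA TAC CGT ATG CAA TGG TAA TTA AAG AAT TAT GAA AGC GGT TTA ATC — ATG at 7, stop TAG at 10 → 6 nt; ATG at 22, stop TAA at 31 → 12 nt.
Frame -2: CTA GTA TGT AGC TAT ACC GTA TGC AAT GGT AAT TAA AGA ATT ATG AAA GCG GTT TAA TCG — ATG at 44, stop TAA at 56 → 15 nt.
Frame -3: TAG TAT GTA GCT ATA CCG TAT GCA ATG GTA ATT AAA GAA TTA TGA AAG CGG TTT AAT — ATG at 27, stop TGA at 45 → 21 nt.
Largest ORF found is 21 nucleotides < 27, so no.

no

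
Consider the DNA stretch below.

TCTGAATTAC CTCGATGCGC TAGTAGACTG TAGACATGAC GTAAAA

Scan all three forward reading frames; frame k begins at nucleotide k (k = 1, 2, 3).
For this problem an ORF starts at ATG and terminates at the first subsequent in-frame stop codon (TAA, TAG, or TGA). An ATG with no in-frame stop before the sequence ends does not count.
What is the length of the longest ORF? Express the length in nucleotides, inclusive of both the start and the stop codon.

Frame 1: TCT GAA TTA CCT CGA TGC GCT AGT AGA CTG TAG ACA TGA CGT AAA — no ATG→stop ORF.
Frame 2: CTG AAT TAC CTC GAT GCG CTA GTA GAC TGT AGA CAT GAC GTA AAA — no ATG→stop ORF.
Frame 3: TGA ATT ACC TCG ATG CGC TAG TAG ACT GTA GAC ATG ACG TAA — ATG at 15, stop TAG at 21 → 9 nt; ATG at 36, stop TAA at 42 → 9 nt.
Longest: frame 3, positions 15–23, 9 nt = 3 codons = 2 aa. → 9 nucleotides.

9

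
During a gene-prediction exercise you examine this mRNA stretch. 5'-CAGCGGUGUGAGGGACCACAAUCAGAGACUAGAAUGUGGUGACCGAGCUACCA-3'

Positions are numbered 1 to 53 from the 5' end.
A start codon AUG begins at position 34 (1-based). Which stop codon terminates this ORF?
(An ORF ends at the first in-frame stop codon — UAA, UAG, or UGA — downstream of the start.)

UGA

Codons from position 34: AUG (34–36), UGG (37–39), UGA (40–42).
The first in-frame stop codon is UGA.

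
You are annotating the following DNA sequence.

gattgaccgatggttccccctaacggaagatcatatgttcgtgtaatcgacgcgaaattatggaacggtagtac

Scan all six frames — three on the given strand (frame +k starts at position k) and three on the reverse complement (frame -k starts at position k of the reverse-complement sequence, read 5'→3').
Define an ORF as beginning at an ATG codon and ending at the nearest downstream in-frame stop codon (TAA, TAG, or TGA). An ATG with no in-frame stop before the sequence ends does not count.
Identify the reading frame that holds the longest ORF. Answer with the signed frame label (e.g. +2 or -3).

-2

Reverse complement (5'→3'): GTACTACCGTTCCATAATTTCGCGTCGATTACACGAACATATGATCTTCCGTTAGGGGGAACCATCGGTCAATC
Frame +1: GAT TGA CCG ATG GTT CCC CCT AAC GGA AGA TCA TAT GTT CGT GTA ATC GAC GCG AAA TTA TGG AAC GGT AGT — no ATG→stop ORF.
Frame +2: ATT GAC CGA TGG TTC CCC CTA ACG GAA GAT CAT ATG TTC GTG TAA TCG ACG CGA AAT TAT GGA ACG GTA GTA — ATG at 35, stop TAA at 44 → 12 nt.
Frame +3: TTG ACC GAT GGT TCC CCC TAA CGG AAG ATC ATA TGT TCG TGT AAT CGA CGC GAA ATT ATG GAA CGG TAG TAC — ATG at 60, stop TAG at 69 → 12 nt.
Frame -1: GTA CTA CCG TTC CAT AAT TTC GCG TCG ATT ACA CGA ACA TAT GAT CTT CCG TTA GGG GGA ACC ATC GGT CAA — no ATG→stop ORF.
Frame -2: TAC TAC CGT TCC ATA ATT TCG CGT CGA TTA CAC GAA CAT ATG ATC TTC CGT TAG GGG GAA CCA TCG GTC AAT — ATG at 41, stop TAG at 53 → 15 nt.
Frame -3: ACT ACC GTT CCA TAA TTT CGC GTC GAT TAC ACG AAC ATA TGA TCT TCC GTT AGG GGG AAC CAT CGG TCA ATC — no ATG→stop ORF.
Longest ORF is 15 nt in frame -2 (positions 41–55).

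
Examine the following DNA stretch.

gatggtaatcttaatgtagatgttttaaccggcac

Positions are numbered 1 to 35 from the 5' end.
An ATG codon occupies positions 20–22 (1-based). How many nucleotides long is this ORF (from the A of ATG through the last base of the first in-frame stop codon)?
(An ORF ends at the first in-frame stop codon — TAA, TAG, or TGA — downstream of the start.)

9

Codons from position 20: ATG (20–22), TTT (23–25), TAA (26–28).
TAA is the first in-frame stop; ORF spans 20–28, 9 nucleotides.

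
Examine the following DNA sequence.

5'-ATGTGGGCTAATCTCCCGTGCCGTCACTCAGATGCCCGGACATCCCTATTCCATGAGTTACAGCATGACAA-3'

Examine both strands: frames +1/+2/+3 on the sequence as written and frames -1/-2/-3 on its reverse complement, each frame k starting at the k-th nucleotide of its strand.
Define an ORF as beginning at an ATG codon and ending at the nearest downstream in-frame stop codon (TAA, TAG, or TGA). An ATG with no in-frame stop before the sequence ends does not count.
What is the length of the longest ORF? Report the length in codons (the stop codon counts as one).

Reverse complement (5'→3'): TTGTCATGCTGTAACTCATGGAATAGGGATGTCCGGGCATCTGAGTGACGGCACGGGAGATTAGCCCACAT
Frame +1: ATG TGG GCT AAT CTC CCG TGC CGT CAC TCA GAT GCC CGG ACA TCC CTA TTC CAT GAG TTA CAG CAT GAC — no ATG→stop ORF.
Frame +2: TGT GGG CTA ATC TCC CGT GCC GTC ACT CAG ATG CCC GGA CAT CCC TAT TCC ATG AGT TAC AGC ATG ACA — no ATG→stop ORF.
Frame +3: GTG GGC TAA TCT CCC GTG CCG TCA CTC AGA TGC CCG GAC ATC CCT ATT CCA TGA GTT ACA GCA TGA CAA — no ATG→stop ORF.
Frame -1: TTG TCA TGC TGT AAC TCA TGG AAT AGG GAT GTC CGG GCA TCT GAG TGA CGG CAC GGG AGA TTA GCC CAC — no ATG→stop ORF.
Frame -2: TGT CAT GCT GTA ACT CAT GGA ATA GGG ATG TCC GGG CAT CTG AGT GAC GGC ACG GGA GAT TAG CCC ACA — ATG at 29, stop TAG at 62 → 36 nt.
Frame -3: GTC ATG CTG TAA CTC ATG GAA TAG GGA TGT CCG GGC ATC TGA GTG ACG GCA CGG GAG ATT AGC CCA CAT — ATG at 6, stop TAA at 12 → 9 nt; ATG at 18, stop TAG at 24 → 9 nt.
Longest: frame -2, positions 29–64, 36 nt = 12 codons = 11 aa. → 12 codons.

12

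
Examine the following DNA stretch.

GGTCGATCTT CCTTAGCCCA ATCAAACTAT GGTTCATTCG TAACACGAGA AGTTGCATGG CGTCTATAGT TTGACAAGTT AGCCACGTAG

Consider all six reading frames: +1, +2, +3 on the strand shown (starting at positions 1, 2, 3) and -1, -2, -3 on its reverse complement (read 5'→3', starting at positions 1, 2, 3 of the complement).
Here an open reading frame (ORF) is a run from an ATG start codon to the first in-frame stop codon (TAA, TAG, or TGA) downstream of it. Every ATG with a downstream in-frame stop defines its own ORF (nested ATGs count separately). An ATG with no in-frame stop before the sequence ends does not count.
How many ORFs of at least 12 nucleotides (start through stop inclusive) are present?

2

Reverse complement (5'→3'): CTACGTGGCTAACTTGTCAAACTATAGACGCCATGCAACTTCTCGTGTTACGAATGAACCATAGTTTGATTGGGCTAAGGAAGATCGACC
Frame +1: GGT CGA TCT TCC TTA GCC CAA TCA AAC TAT GGT TCA TTC GTA ACA CGA GAA GTT GCA TGG CGT CTA TAG TTT GAC AAG TTA GCC ACG TAG — no ATG→stop ORF.
Frame +2: GTC GAT CTT CCT TAG CCC AAT CAA ACT ATG GTT CAT TCG TAA CAC GAG AAG TTG CAT GGC GTC TAT AGT TTG ACA AGT TAG CCA CGT — ATG at 29, stop TAA at 41 → 15 nt.
Frame +3: TCG ATC TTC CTT AGC CCA ATC AAA CTA TGG TTC ATT CGT AAC ACG AGA AGT TGC ATG GCG TCT ATA GTT TGA CAA GTT AGC CAC GTA — ATG at 57, stop TGA at 72 → 18 nt.
Frame -1: CTA CGT GGC TAA CTT GTC AAA CTA TAG ACG CCA TGC AAC TTC TCG TGT TAC GAA TGA ACC ATA GTT TGA TTG GGC TAA GGA AGA TCG ACC — no ATG→stop ORF.
Frame -2: TAC GTG GCT AAC TTG TCA AAC TAT AGA CGC CAT GCA ACT TCT CGT GTT ACG AAT GAA CCA TAG TTT GAT TGG GCT AAG GAA GAT CGA — no ATG→stop ORF.
Frame -3: ACG TGG CTA ACT TGT CAA ACT ATA GAC GCC ATG CAA CTT CTC GTG TTA CGA ATG AAC CAT AGT TTG ATT GGG CTA AGG AAG ATC GAC — no ATG→stop ORF.
ORFs ≥ 12 nucleotides: frame +2 29–43 (15 nucleotides), frame +3 57–74 (18 nucleotides). Count = 2.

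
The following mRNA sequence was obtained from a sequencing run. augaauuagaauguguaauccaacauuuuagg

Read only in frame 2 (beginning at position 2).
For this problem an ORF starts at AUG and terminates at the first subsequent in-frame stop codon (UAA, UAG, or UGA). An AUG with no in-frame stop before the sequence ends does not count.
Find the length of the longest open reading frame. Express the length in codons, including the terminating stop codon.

7

Frame 2: UGA AUU AGA AUG UGU AAU CCA ACA UUU UAG — AUG at 11, stop UAG at 29 → 21 nt.
Longest: frame 2, positions 11–31, 21 nt = 7 codons = 6 aa. → 7 codons.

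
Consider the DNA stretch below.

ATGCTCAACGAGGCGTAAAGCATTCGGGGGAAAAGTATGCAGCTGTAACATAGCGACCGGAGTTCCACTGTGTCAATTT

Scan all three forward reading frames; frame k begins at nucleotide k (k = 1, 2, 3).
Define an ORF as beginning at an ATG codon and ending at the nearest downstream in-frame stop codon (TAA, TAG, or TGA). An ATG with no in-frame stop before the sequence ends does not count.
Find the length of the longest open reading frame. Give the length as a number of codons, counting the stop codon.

6

Frame 1: ATG CTC AAC GAG GCG TAA AGC ATT CGG GGG AAA AGT ATG CAG CTG TAA CAT AGC GAC CGG AGT TCC ACT GTG TCA ATT — ATG at 1, stop TAA at 16 → 18 nt; ATG at 37, stop TAA at 46 → 12 nt.
Frame 2: TGC TCA ACG AGG CGT AAA GCA TTC GGG GGA AAA GTA TGC AGC TGT AAC ATA GCG ACC GGA GTT CCA CTG TGT CAA TTT — no ATG→stop ORF.
Frame 3: GCT CAA CGA GGC GTA AAG CAT TCG GGG GAA AAG TAT GCA GCT GTA ACA TAG CGA CCG GAG TTC CAC TGT GTC AAT — no ATG→stop ORF.
Longest: frame 1, positions 1–18, 18 nt = 6 codons = 5 aa. → 6 codons.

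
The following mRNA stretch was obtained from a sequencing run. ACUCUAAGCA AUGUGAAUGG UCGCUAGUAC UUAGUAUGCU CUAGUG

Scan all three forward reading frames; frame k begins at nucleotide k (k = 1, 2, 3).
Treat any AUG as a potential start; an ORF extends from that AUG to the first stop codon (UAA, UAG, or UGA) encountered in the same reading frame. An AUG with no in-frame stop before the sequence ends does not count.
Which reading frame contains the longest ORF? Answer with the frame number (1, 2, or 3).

2

Frame 1: ACU CUA AGC AAU GUG AAU GGU CGC UAG UAC UUA GUA UGC UCU AGU — no AUG→stop ORF.
Frame 2: CUC UAA GCA AUG UGA AUG GUC GCU AGU ACU UAG UAU GCU CUA GUG — AUG at 11, stop UGA at 14 → 6 nt; AUG at 17, stop UAG at 32 → 18 nt.
Frame 3: UCU AAG CAA UGU GAA UGG UCG CUA GUA CUU AGU AUG CUC UAG — AUG at 36, stop UAG at 42 → 9 nt.
Longest ORF is 18 nt in frame 2 (positions 17–34).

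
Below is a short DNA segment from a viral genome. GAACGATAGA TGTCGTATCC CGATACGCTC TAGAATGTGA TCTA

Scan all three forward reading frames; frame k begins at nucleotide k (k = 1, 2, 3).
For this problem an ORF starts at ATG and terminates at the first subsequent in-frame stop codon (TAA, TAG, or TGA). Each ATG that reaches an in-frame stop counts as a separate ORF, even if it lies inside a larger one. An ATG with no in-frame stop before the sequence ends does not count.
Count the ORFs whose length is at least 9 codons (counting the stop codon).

Frame 1: GAA CGA TAG ATG TCG TAT CCC GAT ACG CTC TAG AAT GTG ATC — ATG at 10, stop TAG at 31 → 24 nt.
Frame 2: AAC GAT AGA TGT CGT ATC CCG ATA CGC TCT AGA ATG TGA TCT — ATG at 35, stop TGA at 38 → 6 nt.
Frame 3: ACG ATA GAT GTC GTA TCC CGA TAC GCT CTA GAA TGT GAT CTA — no ATG→stop ORF.
No ORF reaches 9 codons. Count = 0.

0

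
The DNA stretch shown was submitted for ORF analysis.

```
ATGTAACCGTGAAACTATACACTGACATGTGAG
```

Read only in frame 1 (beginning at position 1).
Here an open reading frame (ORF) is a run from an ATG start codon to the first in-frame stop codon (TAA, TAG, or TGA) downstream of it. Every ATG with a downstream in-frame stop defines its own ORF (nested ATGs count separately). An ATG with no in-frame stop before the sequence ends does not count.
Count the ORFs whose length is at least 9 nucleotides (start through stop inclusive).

0

Frame 1: ATG TAA CCG TGA AAC TAT ACA CTG ACA TGT GAG — ATG at 1, stop TAA at 4 → 6 nt.
No ORF reaches 9 nucleotides. Count = 0.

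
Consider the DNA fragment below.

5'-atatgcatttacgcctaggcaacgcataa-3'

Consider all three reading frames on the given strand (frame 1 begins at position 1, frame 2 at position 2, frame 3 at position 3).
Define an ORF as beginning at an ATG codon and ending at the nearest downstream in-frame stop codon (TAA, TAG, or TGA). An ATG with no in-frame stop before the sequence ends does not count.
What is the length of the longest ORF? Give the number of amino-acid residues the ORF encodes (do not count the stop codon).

Frame 1: ATA TGC ATT TAC GCC TAG GCA ACG CAT — no ATG→stop ORF.
Frame 2: TAT GCA TTT ACG CCT AGG CAA CGC ATA — no ATG→stop ORF.
Frame 3: ATG CAT TTA CGC CTA GGC AAC GCA TAA — ATG at 3, stop TAA at 27 → 27 nt.
Longest: frame 3, positions 3–29, 27 nt = 9 codons = 8 aa. → 8 amino acids.

8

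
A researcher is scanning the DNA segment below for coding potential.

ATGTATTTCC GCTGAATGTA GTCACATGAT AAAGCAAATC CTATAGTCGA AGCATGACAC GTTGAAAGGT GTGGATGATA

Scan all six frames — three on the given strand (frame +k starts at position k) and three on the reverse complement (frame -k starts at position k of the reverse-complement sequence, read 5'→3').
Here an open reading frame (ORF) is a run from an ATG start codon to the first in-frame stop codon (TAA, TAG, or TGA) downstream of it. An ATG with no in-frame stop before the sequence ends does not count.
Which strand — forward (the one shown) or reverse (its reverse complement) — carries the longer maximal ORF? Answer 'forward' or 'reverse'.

Reverse complement (5'→3'): TATCATCCACACCTTTCAACGTGTCATGCTTCGACTATAGGATTTGCTTTATCATGTGACTACATTCAGCGGAAATACAT
Frame +1: ATG TAT TTC CGC TGA ATG TAG TCA CAT GAT AAA GCA AAT CCT ATA GTC GAA GCA TGA CAC GTT GAA AGG TGT GGA TGA — ATG at 1, stop TGA at 13 → 15 nt; ATG at 16, stop TAG at 19 → 6 nt.
Frame +2: TGT ATT TCC GCT GAA TGT AGT CAC ATG ATA AAG CAA ATC CTA TAG TCG AAG CAT GAC ACG TTG AAA GGT GTG GAT GAT — ATG at 26, stop TAG at 44 → 21 nt.
Frame +3: GTA TTT CCG CTG AAT GTA GTC ACA TGA TAA AGC AAA TCC TAT AGT CGA AGC ATG ACA CGT TGA AAG GTG TGG ATG ATA — ATG at 54, stop TGA at 63 → 12 nt.
Frame -1: TAT CAT CCA CAC CTT TCA ACG TGT CAT GCT TCG ACT ATA GGA TTT GCT TTA TCA TGT GAC TAC ATT CAG CGG AAA TAC — no ATG→stop ORF.
Frame -2: ATC ATC CAC ACC TTT CAA CGT GTC ATG CTT CGA CTA TAG GAT TTG CTT TAT CAT GTG ACT ACA TTC AGC GGA AAT ACA — ATG at 26, stop TAG at 38 → 15 nt.
Frame -3: TCA TCC ACA CCT TTC AAC GTG TCA TGC TTC GAC TAT AGG ATT TGC TTT ATC ATG TGA CTA CAT TCA GCG GAA ATA CAT — ATG at 54, stop TGA at 57 → 6 nt.
Forward-strand max 21 nt; reverse-strand max 15 nt. The forward strand has the longer ORF.

forward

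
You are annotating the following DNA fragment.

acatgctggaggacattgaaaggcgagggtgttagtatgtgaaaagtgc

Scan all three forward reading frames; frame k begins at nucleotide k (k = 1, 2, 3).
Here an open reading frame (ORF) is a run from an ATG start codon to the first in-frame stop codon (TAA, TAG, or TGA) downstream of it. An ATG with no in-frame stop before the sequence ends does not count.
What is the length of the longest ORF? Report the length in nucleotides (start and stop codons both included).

Frame 1: ACA TGC TGG AGG ACA TTG AAA GGC GAG GGT GTT AGT ATG TGA AAA GTG — ATG at 37, stop TGA at 40 → 6 nt.
Frame 2: CAT GCT GGA GGA CAT TGA AAG GCG AGG GTG TTA GTA TGT GAA AAG TGC — no ATG→stop ORF.
Frame 3: ATG CTG GAG GAC ATT GAA AGG CGA GGG TGT TAG TAT GTG AAA AGT — ATG at 3, stop TAG at 33 → 33 nt.
Longest: frame 3, positions 3–35, 33 nt = 11 codons = 10 aa. → 33 nucleotides.

33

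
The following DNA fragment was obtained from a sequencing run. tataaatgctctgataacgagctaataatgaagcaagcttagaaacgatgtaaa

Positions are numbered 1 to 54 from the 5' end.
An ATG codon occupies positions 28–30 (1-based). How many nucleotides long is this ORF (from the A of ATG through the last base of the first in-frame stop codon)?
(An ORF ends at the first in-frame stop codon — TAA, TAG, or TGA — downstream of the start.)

Codons from position 28: ATG (28–30), AAG (31–33), CAA (34–36), GCT (37–39), TAG (40–42).
TAG is the first in-frame stop; ORF spans 28–42, 15 nucleotides.

15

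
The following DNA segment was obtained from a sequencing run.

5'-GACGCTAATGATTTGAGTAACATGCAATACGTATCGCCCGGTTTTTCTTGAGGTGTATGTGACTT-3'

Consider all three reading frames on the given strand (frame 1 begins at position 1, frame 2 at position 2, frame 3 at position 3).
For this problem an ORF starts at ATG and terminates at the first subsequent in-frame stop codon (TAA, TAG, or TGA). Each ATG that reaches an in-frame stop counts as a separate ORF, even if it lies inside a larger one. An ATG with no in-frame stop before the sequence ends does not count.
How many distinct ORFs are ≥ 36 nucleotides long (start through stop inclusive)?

0

Frame 1: GAC GCT AAT GAT TTG AGT AAC ATG CAA TAC GTA TCG CCC GGT TTT TCT TGA GGT GTA TGT GAC — ATG at 22, stop TGA at 49 → 30 nt.
Frame 2: ACG CTA ATG ATT TGA GTA ACA TGC AAT ACG TAT CGC CCG GTT TTT CTT GAG GTG TAT GTG ACT — ATG at 8, stop TGA at 14 → 9 nt.
Frame 3: CGC TAA TGA TTT GAG TAA CAT GCA ATA CGT ATC GCC CGG TTT TTC TTG AGG TGT ATG TGA CTT — ATG at 57, stop TGA at 60 → 6 nt.
No ORF reaches 36 nucleotides. Count = 0.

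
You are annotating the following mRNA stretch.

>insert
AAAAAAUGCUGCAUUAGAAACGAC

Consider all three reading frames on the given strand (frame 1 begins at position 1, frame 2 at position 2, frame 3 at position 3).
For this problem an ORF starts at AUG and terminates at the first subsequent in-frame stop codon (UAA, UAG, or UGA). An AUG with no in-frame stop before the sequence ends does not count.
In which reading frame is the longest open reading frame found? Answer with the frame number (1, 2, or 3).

3

Frame 1: AAA AAA UGC UGC AUU AGA AAC GAC — no AUG→stop ORF.
Frame 2: AAA AAU GCU GCA UUA GAA ACG — no AUG→stop ORF.
Frame 3: AAA AUG CUG CAU UAG AAA CGA — AUG at 6, stop UAG at 15 → 12 nt.
Longest ORF is 12 nt in frame 3 (positions 6–17).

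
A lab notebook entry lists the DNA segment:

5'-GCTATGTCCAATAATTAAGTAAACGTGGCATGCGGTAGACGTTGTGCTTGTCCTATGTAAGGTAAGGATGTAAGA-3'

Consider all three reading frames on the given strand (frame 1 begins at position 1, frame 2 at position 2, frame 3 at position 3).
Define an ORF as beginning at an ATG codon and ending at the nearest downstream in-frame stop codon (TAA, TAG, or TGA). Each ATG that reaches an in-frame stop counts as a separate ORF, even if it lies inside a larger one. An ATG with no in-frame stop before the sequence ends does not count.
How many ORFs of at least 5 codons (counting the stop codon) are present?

Frame 1: GCT ATG TCC AAT AAT TAA GTA AAC GTG GCA TGC GGT AGA CGT TGT GCT TGT CCT ATG TAA GGT AAG GAT GTA AGA — ATG at 4, stop TAA at 16 → 15 nt; ATG at 55, stop TAA at 58 → 6 nt.
Frame 2: CTA TGT CCA ATA ATT AAG TAA ACG TGG CAT GCG GTA GAC GTT GTG CTT GTC CTA TGT AAG GTA AGG ATG TAA — ATG at 68, stop TAA at 71 → 6 nt.
Frame 3: TAT GTC CAA TAA TTA AGT AAA CGT GGC ATG CGG TAG ACG TTG TGC TTG TCC TAT GTA AGG TAA GGA TGT AAG — ATG at 30, stop TAG at 36 → 9 nt.
ORFs ≥ 5 codons: frame 1 4–18 (5 codons). Count = 1.

1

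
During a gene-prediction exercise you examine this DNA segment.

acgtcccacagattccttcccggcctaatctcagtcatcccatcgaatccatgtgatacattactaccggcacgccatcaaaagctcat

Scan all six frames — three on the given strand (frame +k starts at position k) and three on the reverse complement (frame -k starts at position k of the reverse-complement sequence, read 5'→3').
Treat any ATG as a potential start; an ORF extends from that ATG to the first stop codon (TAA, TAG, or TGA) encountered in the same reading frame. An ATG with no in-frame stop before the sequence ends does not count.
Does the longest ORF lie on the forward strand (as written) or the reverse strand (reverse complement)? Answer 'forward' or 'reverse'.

Reverse complement (5'→3'): ATGAGCTTTTGATGGCGTGCCGGTAGTAATGTATCACATGGATTCGATGGGATGACTGAGATTAGGCCGGGAAGGAATCTGTGGGACGT
Frame +1: ACG TCC CAC AGA TTC CTT CCC GGC CTA ATC TCA GTC ATC CCA TCG AAT CCA TGT GAT ACA TTA CTA CCG GCA CGC CAT CAA AAG CTC — no ATG→stop ORF.
Frame +2: CGT CCC ACA GAT TCC TTC CCG GCC TAA TCT CAG TCA TCC CAT CGA ATC CAT GTG ATA CAT TAC TAC CGG CAC GCC ATC AAA AGC TCA — no ATG→stop ORF.
Frame +3: GTC CCA CAG ATT CCT TCC CGG CCT AAT CTC AGT CAT CCC ATC GAA TCC ATG TGA TAC ATT ACT ACC GGC ACG CCA TCA AAA GCT CAT — ATG at 51, stop TGA at 54 → 6 nt.
Frame -1: ATG AGC TTT TGA TGG CGT GCC GGT AGT AAT GTA TCA CAT GGA TTC GAT GGG ATG ACT GAG ATT AGG CCG GGA AGG AAT CTG TGG GAC — ATG at 1, stop TGA at 10 → 12 nt.
Frame -2: TGA GCT TTT GAT GGC GTG CCG GTA GTA ATG TAT CAC ATG GAT TCG ATG GGA TGA CTG AGA TTA GGC CGG GAA GGA ATC TGT GGG ACG — ATG at 29, stop TGA at 53 → 27 nt; ATG at 38, stop TGA at 53 → 18 nt; ATG at 47, stop TGA at 53 → 9 nt.
Frame -3: GAG CTT TTG ATG GCG TGC CGG TAG TAA TGT ATC ACA TGG ATT CGA TGG GAT GAC TGA GAT TAG GCC GGG AAG GAA TCT GTG GGA CGT — ATG at 12, stop TAG at 24 → 15 nt.
Forward-strand max 6 nt; reverse-strand max 27 nt. The reverse strand has the longer ORF.

reverse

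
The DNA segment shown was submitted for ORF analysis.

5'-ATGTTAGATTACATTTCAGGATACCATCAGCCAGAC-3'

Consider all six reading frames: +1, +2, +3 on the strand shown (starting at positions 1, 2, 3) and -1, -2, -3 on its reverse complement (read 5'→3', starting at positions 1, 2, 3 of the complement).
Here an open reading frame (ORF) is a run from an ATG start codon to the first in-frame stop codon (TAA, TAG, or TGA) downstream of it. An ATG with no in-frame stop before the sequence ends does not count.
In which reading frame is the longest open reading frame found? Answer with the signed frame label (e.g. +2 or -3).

-1

Reverse complement (5'→3'): GTCTGGCTGATGGTATCCTGAAATGTAATCTAACAT
Frame +1: ATG TTA GAT TAC ATT TCA GGA TAC CAT CAG CCA GAC — no ATG→stop ORF.
Frame +2: TGT TAG ATT ACA TTT CAG GAT ACC ATC AGC CAG — no ATG→stop ORF.
Frame +3: GTT AGA TTA CAT TTC AGG ATA CCA TCA GCC AGA — no ATG→stop ORF.
Frame -1: GTC TGG CTG ATG GTA TCC TGA AAT GTA ATC TAA CAT — ATG at 10, stop TGA at 19 → 12 nt.
Frame -2: TCT GGC TGA TGG TAT CCT GAA ATG TAA TCT AAC — ATG at 23, stop TAA at 26 → 6 nt.
Frame -3: CTG GCT GAT GGT ATC CTG AAA TGT AAT CTA ACA — no ATG→stop ORF.
Longest ORF is 12 nt in frame -1 (positions 10–21).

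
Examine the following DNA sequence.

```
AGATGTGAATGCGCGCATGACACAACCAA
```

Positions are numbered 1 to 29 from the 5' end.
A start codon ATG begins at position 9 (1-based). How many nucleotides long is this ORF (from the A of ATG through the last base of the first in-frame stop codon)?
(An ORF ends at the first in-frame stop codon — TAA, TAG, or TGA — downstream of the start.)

12

Codons from position 9: ATG (9–11), CGC (12–14), GCA (15–17), TGA (18–20).
TGA is the first in-frame stop; ORF spans 9–20, 12 nucleotides.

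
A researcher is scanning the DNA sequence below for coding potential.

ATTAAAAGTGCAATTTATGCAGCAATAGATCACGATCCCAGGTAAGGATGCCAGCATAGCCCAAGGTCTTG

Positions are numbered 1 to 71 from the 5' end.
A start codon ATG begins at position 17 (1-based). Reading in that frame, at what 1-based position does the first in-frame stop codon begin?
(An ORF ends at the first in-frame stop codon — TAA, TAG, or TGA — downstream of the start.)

Codons from position 17: ATG (17–19), CAG (20–22), CAA (23–25), TAG (26–28).
TAG is a stop codon; it begins at position 26.

26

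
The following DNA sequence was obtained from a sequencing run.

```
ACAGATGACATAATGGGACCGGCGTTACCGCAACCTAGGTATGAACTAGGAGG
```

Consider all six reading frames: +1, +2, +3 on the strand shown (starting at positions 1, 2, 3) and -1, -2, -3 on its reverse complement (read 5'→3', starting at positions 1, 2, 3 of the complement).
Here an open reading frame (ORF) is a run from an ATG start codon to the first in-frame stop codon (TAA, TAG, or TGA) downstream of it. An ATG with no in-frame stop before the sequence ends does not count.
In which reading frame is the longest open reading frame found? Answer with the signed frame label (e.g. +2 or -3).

Reverse complement (5'→3'): CCTCCTAGTTCATACCTAGGTTGCGGTAACGCCGGTCCCATTATGTCATCTGT
Frame +1: ACA GAT GAC ATA ATG GGA CCG GCG TTA CCG CAA CCT AGG TAT GAA CTA GGA — no ATG→stop ORF.
Frame +2: CAG ATG ACA TAA TGG GAC CGG CGT TAC CGC AAC CTA GGT ATG AAC TAG GAG — ATG at 5, stop TAA at 11 → 9 nt; ATG at 41, stop TAG at 47 → 9 nt.
Frame +3: AGA TGA CAT AAT GGG ACC GGC GTT ACC GCA ACC TAG GTA TGA ACT AGG AGG — no ATG→stop ORF.
Frame -1: CCT CCT AGT TCA TAC CTA GGT TGC GGT AAC GCC GGT CCC ATT ATG TCA TCT — no ATG→stop ORF.
Frame -2: CTC CTA GTT CAT ACC TAG GTT GCG GTA ACG CCG GTC CCA TTA TGT CAT CTG — no ATG→stop ORF.
Frame -3: TCC TAG TTC ATA CCT AGG TTG CGG TAA CGC CGG TCC CAT TAT GTC ATC TGT — no ATG→stop ORF.
Longest ORF is 9 nt in frame +2 (positions 5–13).

+2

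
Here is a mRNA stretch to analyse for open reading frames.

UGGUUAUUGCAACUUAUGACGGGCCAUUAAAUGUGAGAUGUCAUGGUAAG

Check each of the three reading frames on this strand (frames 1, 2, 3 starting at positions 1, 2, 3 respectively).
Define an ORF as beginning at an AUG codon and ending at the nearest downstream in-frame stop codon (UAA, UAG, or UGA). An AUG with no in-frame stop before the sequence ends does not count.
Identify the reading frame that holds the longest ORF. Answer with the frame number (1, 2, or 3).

Frame 1: UGG UUA UUG CAA CUU AUG ACG GGC CAU UAA AUG UGA GAU GUC AUG GUA — AUG at 16, stop UAA at 28 → 15 nt; AUG at 31, stop UGA at 34 → 6 nt.
Frame 2: GGU UAU UGC AAC UUA UGA CGG GCC AUU AAA UGU GAG AUG UCA UGG UAA — AUG at 38, stop UAA at 47 → 12 nt.
Frame 3: GUU AUU GCA ACU UAU GAC GGG CCA UUA AAU GUG AGA UGU CAU GGU AAG — no AUG→stop ORF.
Longest ORF is 15 nt in frame 1 (positions 16–30).

1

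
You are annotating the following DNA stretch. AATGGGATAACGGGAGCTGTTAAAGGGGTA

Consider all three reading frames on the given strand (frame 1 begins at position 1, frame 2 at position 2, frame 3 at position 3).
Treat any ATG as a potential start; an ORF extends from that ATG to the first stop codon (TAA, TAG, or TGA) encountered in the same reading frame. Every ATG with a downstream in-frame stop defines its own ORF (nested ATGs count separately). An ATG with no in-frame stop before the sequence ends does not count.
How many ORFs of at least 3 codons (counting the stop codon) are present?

1

Frame 1: AAT GGG ATA ACG GGA GCT GTT AAA GGG GTA — no ATG→stop ORF.
Frame 2: ATG GGA TAA CGG GAG CTG TTA AAG GGG — ATG at 2, stop TAA at 8 → 9 nt.
Frame 3: TGG GAT AAC GGG AGC TGT TAA AGG GGT — no ATG→stop ORF.
ORFs ≥ 3 codons: frame 2 2–10 (3 codons). Count = 1.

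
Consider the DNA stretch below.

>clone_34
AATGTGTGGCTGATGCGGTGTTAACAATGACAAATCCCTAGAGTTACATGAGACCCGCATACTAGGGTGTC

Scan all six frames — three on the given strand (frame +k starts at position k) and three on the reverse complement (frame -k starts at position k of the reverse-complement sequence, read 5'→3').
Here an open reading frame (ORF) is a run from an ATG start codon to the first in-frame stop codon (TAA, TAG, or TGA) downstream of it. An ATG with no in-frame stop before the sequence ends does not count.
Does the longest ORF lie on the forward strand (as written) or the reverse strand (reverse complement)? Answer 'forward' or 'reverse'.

forward

Reverse complement (5'→3'): GACACCCTAGTATGCGGGTCTCATGTAACTCTAGGGATTTGTCATTGTTAACACCGCATCAGCCACACATT
Frame +1: AAT GTG TGG CTG ATG CGG TGT TAA CAA TGA CAA ATC CCT AGA GTT ACA TGA GAC CCG CAT ACT AGG GTG — ATG at 13, stop TAA at 22 → 12 nt.
Frame +2: ATG TGT GGC TGA TGC GGT GTT AAC AAT GAC AAA TCC CTA GAG TTA CAT GAG ACC CGC ATA CTA GGG TGT — ATG at 2, stop TGA at 11 → 12 nt.
Frame +3: TGT GTG GCT GAT GCG GTG TTA ACA ATG ACA AAT CCC TAG AGT TAC ATG AGA CCC GCA TAC TAG GGT GTC — ATG at 27, stop TAG at 39 → 15 nt; ATG at 48, stop TAG at 63 → 18 nt.
Frame -1: GAC ACC CTA GTA TGC GGG TCT CAT GTA ACT CTA GGG ATT TGT CAT TGT TAA CAC CGC ATC AGC CAC ACA — no ATG→stop ORF.
Frame -2: ACA CCC TAG TAT GCG GGT CTC ATG TAA CTC TAG GGA TTT GTC ATT GTT AAC ACC GCA TCA GCC ACA CAT — ATG at 23, stop TAA at 26 → 6 nt.
Frame -3: CAC CCT AGT ATG CGG GTC TCA TGT AAC TCT AGG GAT TTG TCA TTG TTA ACA CCG CAT CAG CCA CAC ATT — no ATG→stop ORF.
Forward-strand max 18 nt; reverse-strand max 6 nt. The forward strand has the longer ORF.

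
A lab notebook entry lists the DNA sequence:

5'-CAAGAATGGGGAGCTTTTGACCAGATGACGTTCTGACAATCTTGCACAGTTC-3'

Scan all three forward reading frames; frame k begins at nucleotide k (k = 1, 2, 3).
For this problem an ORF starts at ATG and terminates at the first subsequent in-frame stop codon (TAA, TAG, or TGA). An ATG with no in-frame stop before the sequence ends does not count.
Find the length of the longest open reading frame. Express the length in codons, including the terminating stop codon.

Frame 1: CAA GAA TGG GGA GCT TTT GAC CAG ATG ACG TTC TGA CAA TCT TGC ACA GTT — ATG at 25, stop TGA at 34 → 12 nt.
Frame 2: AAG AAT GGG GAG CTT TTG ACC AGA TGA CGT TCT GAC AAT CTT GCA CAG TTC — no ATG→stop ORF.
Frame 3: AGA ATG GGG AGC TTT TGA CCA GAT GAC GTT CTG ACA ATC TTG CAC AGT — ATG at 6, stop TGA at 18 → 15 nt.
Longest: frame 3, positions 6–20, 15 nt = 5 codons = 4 aa. → 5 codons.

5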